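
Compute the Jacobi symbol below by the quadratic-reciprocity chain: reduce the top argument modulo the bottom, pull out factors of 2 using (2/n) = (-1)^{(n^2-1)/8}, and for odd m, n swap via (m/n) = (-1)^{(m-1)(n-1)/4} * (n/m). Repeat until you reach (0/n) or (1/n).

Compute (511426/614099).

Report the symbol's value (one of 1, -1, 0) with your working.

1

factor out 2^1: 511426 = 2^1·255713; with 614099 mod 8 = 3, (2/614099) = -1; sign now -1; continue with (255713/614099)
flip (255713/614099) -> (614099/255713): both odd, 255713 mod 4 = 1, 614099 mod 4 = 3, so the flip contributes +1; sign now -1
(614099/255713): 614099 mod 255713 = 102673, so (614099/255713) = (102673/255713)
flip (102673/255713) -> (255713/102673): both odd, 102673 mod 4 = 1, 255713 mod 4 = 1, so the flip contributes +1; sign now -1
(255713/102673): 255713 mod 102673 = 50367, so (255713/102673) = (50367/102673)
flip (50367/102673) -> (102673/50367): both odd, 50367 mod 4 = 3, 102673 mod 4 = 1, so the flip contributes +1; sign now -1
(102673/50367): 102673 mod 50367 = 1939, so (102673/50367) = (1939/50367)
flip (1939/50367) -> (50367/1939): both odd, 1939 mod 4 = 3, 50367 mod 4 = 3, so the flip contributes -1; sign now +1
(50367/1939): 50367 mod 1939 = 1892, so (50367/1939) = (1892/1939)
factor out 2^2: 1892 = 2^2·473; with 1939 mod 8 = 3, (2/1939) = -1; sign now +1; continue with (473/1939)
flip (473/1939) -> (1939/473): both odd, 473 mod 4 = 1, 1939 mod 4 = 3, so the flip contributes +1; sign now +1
(1939/473): 1939 mod 473 = 47, so (1939/473) = (47/473)
flip (47/473) -> (473/47): both odd, 47 mod 4 = 3, 473 mod 4 = 1, so the flip contributes +1; sign now +1
(473/47): 473 mod 47 = 3, so (473/47) = (3/47)
flip (3/47) -> (47/3): both odd, 3 mod 4 = 3, 47 mod 4 = 3, so the flip contributes -1; sign now -1
(47/3): 47 mod 3 = 2, so (47/3) = (2/3)
factor out 2^1: 2 = 2^1·1; with 3 mod 8 = 3, (2/3) = -1; sign now +1; continue with (1/3)
reached (1/3) = 1, so the symbol is +1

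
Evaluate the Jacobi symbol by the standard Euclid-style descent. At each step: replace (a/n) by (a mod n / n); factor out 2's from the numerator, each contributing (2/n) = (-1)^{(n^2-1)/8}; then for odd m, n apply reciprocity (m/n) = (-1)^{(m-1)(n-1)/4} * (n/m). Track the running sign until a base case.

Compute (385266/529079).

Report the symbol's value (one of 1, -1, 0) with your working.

385266 = 2^1·192633; (2/529079) = +1 since 529079 mod 8 = 7, so (385266/529079) = (+1)^1·(192633/529079); sign now +1
reciprocity: (192633/529079) = +1·(529079/192633) since 192633 mod 4 = 1, 529079 mod 4 = 3; sign now +1
(529079/192633) = (143813/192633)   [reduce mod 192633]
reciprocity: (143813/192633) = +1·(192633/143813) since 143813 mod 4 = 1, 192633 mod 4 = 1; sign now +1
(192633/143813) = (48820/143813)   [reduce mod 143813]
48820 = 2^2·12205; (2/143813) = -1 since 143813 mod 8 = 5, so (48820/143813) = (-1)^2·(12205/143813); sign now +1
reciprocity: (12205/143813) = +1·(143813/12205) since 12205 mod 4 = 1, 143813 mod 4 = 1; sign now +1
(143813/12205) = (9558/12205)   [reduce mod 12205]
9558 = 2^1·4779; (2/12205) = -1 since 12205 mod 8 = 5, so (9558/12205) = (-1)^1·(4779/12205); sign now -1
reciprocity: (4779/12205) = +1·(12205/4779) since 4779 mod 4 = 3, 12205 mod 4 = 1; sign now -1
(12205/4779) = (2647/4779)   [reduce mod 4779]
reciprocity: (2647/4779) = -1·(4779/2647) since 2647 mod 4 = 3, 4779 mod 4 = 3; sign now +1
(4779/2647) = (2132/2647)   [reduce mod 2647]
2132 = 2^2·533; (2/2647) = +1 since 2647 mod 8 = 7, so (2132/2647) = (+1)^2·(533/2647); sign now +1
reciprocity: (533/2647) = +1·(2647/533) since 533 mod 4 = 1, 2647 mod 4 = 3; sign now +1
(2647/533) = (515/533)   [reduce mod 533]
reciprocity: (515/533) = +1·(533/515) since 515 mod 4 = 3, 533 mod 4 = 1; sign now +1
(533/515) = (18/515)   [reduce mod 515]
18 = 2^1·9; (2/515) = -1 since 515 mod 8 = 3, so (18/515) = (-1)^1·(9/515); sign now -1
reciprocity: (9/515) = +1·(515/9) since 9 mod 4 = 1, 515 mod 4 = 3; sign now -1
(515/9) = (2/9)   [reduce mod 9]
2 = 2^1·1; (2/9) = +1 since 9 mod 8 = 1, so (2/9) = (+1)^1·(1/9); sign now -1
(1/9) = 1; final value = sign = -1

-1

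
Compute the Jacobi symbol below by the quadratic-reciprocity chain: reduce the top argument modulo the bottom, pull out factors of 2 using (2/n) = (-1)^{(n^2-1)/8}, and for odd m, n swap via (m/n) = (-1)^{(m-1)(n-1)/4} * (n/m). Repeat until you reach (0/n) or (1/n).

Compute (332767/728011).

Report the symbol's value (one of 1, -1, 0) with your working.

flip (332767/728011) -> (728011/332767): both odd, 332767 mod 4 = 3, 728011 mod 4 = 3, so the flip contributes -1; sign now -1
(728011/332767): 728011 mod 332767 = 62477, so (728011/332767) = (62477/332767)
flip (62477/332767) -> (332767/62477): both odd, 62477 mod 4 = 1, 332767 mod 4 = 3, so the flip contributes +1; sign now -1
(332767/62477): 332767 mod 62477 = 20382, so (332767/62477) = (20382/62477)
factor out 2^1: 20382 = 2^1·10191; with 62477 mod 8 = 5, (2/62477) = -1; sign now +1; continue with (10191/62477)
flip (10191/62477) -> (62477/10191): both odd, 10191 mod 4 = 3, 62477 mod 4 = 1, so the flip contributes +1; sign now +1
(62477/10191): 62477 mod 10191 = 1331, so (62477/10191) = (1331/10191)
flip (1331/10191) -> (10191/1331): both odd, 1331 mod 4 = 3, 10191 mod 4 = 3, so the flip contributes -1; sign now -1
(10191/1331): 10191 mod 1331 = 874, so (10191/1331) = (874/1331)
factor out 2^1: 874 = 2^1·437; with 1331 mod 8 = 3, (2/1331) = -1; sign now +1; continue with (437/1331)
flip (437/1331) -> (1331/437): both odd, 437 mod 4 = 1, 1331 mod 4 = 3, so the flip contributes +1; sign now +1
(1331/437): 1331 mod 437 = 20, so (1331/437) = (20/437)
factor out 2^2: 20 = 2^2·5; with 437 mod 8 = 5, (2/437) = -1; sign now +1; continue with (5/437)
flip (5/437) -> (437/5): both odd, 5 mod 4 = 1, 437 mod 4 = 1, so the flip contributes +1; sign now +1
(437/5): 437 mod 5 = 2, so (437/5) = (2/5)
factor out 2^1: 2 = 2^1·1; with 5 mod 8 = 5, (2/5) = -1; sign now -1; continue with (1/5)
reached (1/5) = 1, so the symbol is -1

-1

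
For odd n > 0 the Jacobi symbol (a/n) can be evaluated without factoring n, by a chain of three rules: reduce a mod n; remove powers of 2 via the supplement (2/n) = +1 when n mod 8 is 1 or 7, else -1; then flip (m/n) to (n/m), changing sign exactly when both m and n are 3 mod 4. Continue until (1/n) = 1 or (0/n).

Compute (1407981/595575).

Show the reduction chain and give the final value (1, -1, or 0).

(1407981/595575) = (216831/595575)   [reduce mod 595575]
reciprocity: (216831/595575) = -1·(595575/216831) since 216831 mod 4 = 3, 595575 mod 4 = 3; sign now -1
(595575/216831) = (161913/216831)   [reduce mod 216831]
reciprocity: (161913/216831) = +1·(216831/161913) since 161913 mod 4 = 1, 216831 mod 4 = 3; sign now -1
(216831/161913) = (54918/161913)   [reduce mod 161913]
54918 = 2^1·27459; (2/161913) = +1 since 161913 mod 8 = 1, so (54918/161913) = (+1)^1·(27459/161913); sign now -1
reciprocity: (27459/161913) = +1·(161913/27459) since 27459 mod 4 = 3, 161913 mod 4 = 1; sign now -1
(161913/27459) = (24618/27459)   [reduce mod 27459]
24618 = 2^1·12309; (2/27459) = -1 since 27459 mod 8 = 3, so (24618/27459) = (-1)^1·(12309/27459); sign now +1
reciprocity: (12309/27459) = +1·(27459/12309) since 12309 mod 4 = 1, 27459 mod 4 = 3; sign now +1
(27459/12309) = (2841/12309)   [reduce mod 12309]
reciprocity: (2841/12309) = +1·(12309/2841) since 2841 mod 4 = 1, 12309 mod 4 = 1; sign now +1
(12309/2841) = (945/2841)   [reduce mod 2841]
reciprocity: (945/2841) = +1·(2841/945) since 945 mod 4 = 1, 2841 mod 4 = 1; sign now +1
(2841/945) = (6/945)   [reduce mod 945]
6 = 2^1·3; (2/945) = +1 since 945 mod 8 = 1, so (6/945) = (+1)^1·(3/945); sign now +1
reciprocity: (3/945) = +1·(945/3) since 3 mod 4 = 3, 945 mod 4 = 1; sign now +1
(945/3) = (0/3)   [reduce mod 3]
(0/3) = 0   [gcd(a, n) > 1]; final value = 0

0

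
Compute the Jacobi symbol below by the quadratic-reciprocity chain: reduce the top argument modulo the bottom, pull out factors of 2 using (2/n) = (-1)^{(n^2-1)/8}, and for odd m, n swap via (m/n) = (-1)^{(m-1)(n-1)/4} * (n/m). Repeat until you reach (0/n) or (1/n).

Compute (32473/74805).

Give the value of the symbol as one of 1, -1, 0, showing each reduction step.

-1

flip (32473/74805) -> (74805/32473): both odd, 32473 mod 4 = 1, 74805 mod 4 = 1, so the flip contributes +1; sign now +1
(74805/32473): 74805 mod 32473 = 9859, so (74805/32473) = (9859/32473)
flip (9859/32473) -> (32473/9859): both odd, 9859 mod 4 = 3, 32473 mod 4 = 1, so the flip contributes +1; sign now +1
(32473/9859): 32473 mod 9859 = 2896, so (32473/9859) = (2896/9859)
factor out 2^4: 2896 = 2^4·181; with 9859 mod 8 = 3, (2/9859) = -1; sign now +1; continue with (181/9859)
flip (181/9859) -> (9859/181): both odd, 181 mod 4 = 1, 9859 mod 4 = 3, so the flip contributes +1; sign now +1
(9859/181): 9859 mod 181 = 85, so (9859/181) = (85/181)
flip (85/181) -> (181/85): both odd, 85 mod 4 = 1, 181 mod 4 = 1, so the flip contributes +1; sign now +1
(181/85): 181 mod 85 = 11, so (181/85) = (11/85)
flip (11/85) -> (85/11): both odd, 11 mod 4 = 3, 85 mod 4 = 1, so the flip contributes +1; sign now +1
(85/11): 85 mod 11 = 8, so (85/11) = (8/11)
factor out 2^3: 8 = 2^3·1; with 11 mod 8 = 3, (2/11) = -1; sign now -1; continue with (1/11)
reached (1/11) = 1, so the symbol is -1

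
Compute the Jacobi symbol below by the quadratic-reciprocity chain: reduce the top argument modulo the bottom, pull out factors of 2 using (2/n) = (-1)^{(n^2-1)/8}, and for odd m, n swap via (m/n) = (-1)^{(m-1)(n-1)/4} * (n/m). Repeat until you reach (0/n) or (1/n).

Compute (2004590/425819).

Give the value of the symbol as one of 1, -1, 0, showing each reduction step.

(2004590/425819) = (301314/425819)   [reduce mod 425819]
301314 = 2^1·150657; (2/425819) = -1 since 425819 mod 8 = 3, so (301314/425819) = (-1)^1·(150657/425819); sign now -1
reciprocity: (150657/425819) = +1·(425819/150657) since 150657 mod 4 = 1, 425819 mod 4 = 3; sign now -1
(425819/150657) = (124505/150657)   [reduce mod 150657]
reciprocity: (124505/150657) = +1·(150657/124505) since 124505 mod 4 = 1, 150657 mod 4 = 1; sign now -1
(150657/124505) = (26152/124505)   [reduce mod 124505]
26152 = 2^3·3269; (2/124505) = +1 since 124505 mod 8 = 1, so (26152/124505) = (+1)^3·(3269/124505); sign now -1
reciprocity: (3269/124505) = +1·(124505/3269) since 3269 mod 4 = 1, 124505 mod 4 = 1; sign now -1
(124505/3269) = (283/3269)   [reduce mod 3269]
reciprocity: (283/3269) = +1·(3269/283) since 283 mod 4 = 3, 3269 mod 4 = 1; sign now -1
(3269/283) = (156/283)   [reduce mod 283]
156 = 2^2·39; (2/283) = -1 since 283 mod 8 = 3, so (156/283) = (-1)^2·(39/283); sign now -1
reciprocity: (39/283) = -1·(283/39) since 39 mod 4 = 3, 283 mod 4 = 3; sign now +1
(283/39) = (10/39)   [reduce mod 39]
10 = 2^1·5; (2/39) = +1 since 39 mod 8 = 7, so (10/39) = (+1)^1·(5/39); sign now +1
reciprocity: (5/39) = +1·(39/5) since 5 mod 4 = 1, 39 mod 4 = 3; sign now +1
(39/5) = (4/5)   [reduce mod 5]
4 = 2^2·1; (2/5) = -1 since 5 mod 8 = 5, so (4/5) = (-1)^2·(1/5); sign now +1
(1/5) = 1; final value = sign = +1

1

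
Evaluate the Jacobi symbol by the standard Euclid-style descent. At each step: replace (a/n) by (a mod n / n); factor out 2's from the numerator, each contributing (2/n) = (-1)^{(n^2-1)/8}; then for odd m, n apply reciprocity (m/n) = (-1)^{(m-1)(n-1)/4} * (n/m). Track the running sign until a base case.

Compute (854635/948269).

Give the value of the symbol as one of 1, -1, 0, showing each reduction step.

flip (854635/948269) -> (948269/854635): both odd, 854635 mod 4 = 3, 948269 mod 4 = 1, so the flip contributes +1; sign now +1
(948269/854635): 948269 mod 854635 = 93634, so (948269/854635) = (93634/854635)
factor out 2^1: 93634 = 2^1·46817; with 854635 mod 8 = 3, (2/854635) = -1; sign now -1; continue with (46817/854635)
flip (46817/854635) -> (854635/46817): both odd, 46817 mod 4 = 1, 854635 mod 4 = 3, so the flip contributes +1; sign now -1
(854635/46817): 854635 mod 46817 = 11929, so (854635/46817) = (11929/46817)
flip (11929/46817) -> (46817/11929): both odd, 11929 mod 4 = 1, 46817 mod 4 = 1, so the flip contributes +1; sign now -1
(46817/11929): 46817 mod 11929 = 11030, so (46817/11929) = (11030/11929)
factor out 2^1: 11030 = 2^1·5515; with 11929 mod 8 = 1, (2/11929) = +1; sign now -1; continue with (5515/11929)
flip (5515/11929) -> (11929/5515): both odd, 5515 mod 4 = 3, 11929 mod 4 = 1, so the flip contributes +1; sign now -1
(11929/5515): 11929 mod 5515 = 899, so (11929/5515) = (899/5515)
flip (899/5515) -> (5515/899): both odd, 899 mod 4 = 3, 5515 mod 4 = 3, so the flip contributes -1; sign now +1
(5515/899): 5515 mod 899 = 121, so (5515/899) = (121/899)
flip (121/899) -> (899/121): both odd, 121 mod 4 = 1, 899 mod 4 = 3, so the flip contributes +1; sign now +1
(899/121): 899 mod 121 = 52, so (899/121) = (52/121)
factor out 2^2: 52 = 2^2·13; with 121 mod 8 = 1, (2/121) = +1; sign now +1; continue with (13/121)
flip (13/121) -> (121/13): both odd, 13 mod 4 = 1, 121 mod 4 = 1, so the flip contributes +1; sign now +1
(121/13): 121 mod 13 = 4, so (121/13) = (4/13)
factor out 2^2: 4 = 2^2·1; with 13 mod 8 = 5, (2/13) = -1; sign now +1; continue with (1/13)
reached (1/13) = 1, so the symbol is +1

1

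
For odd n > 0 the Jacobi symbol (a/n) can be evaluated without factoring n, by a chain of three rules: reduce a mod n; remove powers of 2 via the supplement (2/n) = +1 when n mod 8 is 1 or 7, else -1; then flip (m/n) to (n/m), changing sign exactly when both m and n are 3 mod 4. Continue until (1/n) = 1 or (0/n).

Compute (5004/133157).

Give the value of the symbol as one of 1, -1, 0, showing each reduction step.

-1

5004 = 2^2·1251; (2/133157) = -1 since 133157 mod 8 = 5, so (5004/133157) = (-1)^2·(1251/133157); sign now +1
reciprocity: (1251/133157) = +1·(133157/1251) since 1251 mod 4 = 3, 133157 mod 4 = 1; sign now +1
(133157/1251) = (551/1251)   [reduce mod 1251]
reciprocity: (551/1251) = -1·(1251/551) since 551 mod 4 = 3, 1251 mod 4 = 3; sign now -1
(1251/551) = (149/551)   [reduce mod 551]
reciprocity: (149/551) = +1·(551/149) since 149 mod 4 = 1, 551 mod 4 = 3; sign now -1
(551/149) = (104/149)   [reduce mod 149]
104 = 2^3·13; (2/149) = -1 since 149 mod 8 = 5, so (104/149) = (-1)^3·(13/149); sign now +1
reciprocity: (13/149) = +1·(149/13) since 13 mod 4 = 1, 149 mod 4 = 1; sign now +1
(149/13) = (6/13)   [reduce mod 13]
6 = 2^1·3; (2/13) = -1 since 13 mod 8 = 5, so (6/13) = (-1)^1·(3/13); sign now -1
reciprocity: (3/13) = +1·(13/3) since 3 mod 4 = 3, 13 mod 4 = 1; sign now -1
(13/3) = (1/3)   [reduce mod 3]
(1/3) = 1; final value = sign = -1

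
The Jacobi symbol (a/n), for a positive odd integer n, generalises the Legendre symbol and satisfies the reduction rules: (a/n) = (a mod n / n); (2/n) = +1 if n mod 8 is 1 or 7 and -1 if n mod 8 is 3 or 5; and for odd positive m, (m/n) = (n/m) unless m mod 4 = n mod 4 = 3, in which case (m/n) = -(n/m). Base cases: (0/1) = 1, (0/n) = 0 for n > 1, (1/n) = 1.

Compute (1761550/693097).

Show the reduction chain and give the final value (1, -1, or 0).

1

(1761550/693097): 1761550 mod 693097 = 375356, so (1761550/693097) = (375356/693097)
factor out 2^2: 375356 = 2^2·93839; with 693097 mod 8 = 1, (2/693097) = +1; sign now +1; continue with (93839/693097)
flip (93839/693097) -> (693097/93839): both odd, 93839 mod 4 = 3, 693097 mod 4 = 1, so the flip contributes +1; sign now +1
(693097/93839): 693097 mod 93839 = 36224, so (693097/93839) = (36224/93839)
factor out 2^7: 36224 = 2^7·283; with 93839 mod 8 = 7, (2/93839) = +1; sign now +1; continue with (283/93839)
flip (283/93839) -> (93839/283): both odd, 283 mod 4 = 3, 93839 mod 4 = 3, so the flip contributes -1; sign now -1
(93839/283): 93839 mod 283 = 166, so (93839/283) = (166/283)
factor out 2^1: 166 = 2^1·83; with 283 mod 8 = 3, (2/283) = -1; sign now +1; continue with (83/283)
flip (83/283) -> (283/83): both odd, 83 mod 4 = 3, 283 mod 4 = 3, so the flip contributes -1; sign now -1
(283/83): 283 mod 83 = 34, so (283/83) = (34/83)
factor out 2^1: 34 = 2^1·17; with 83 mod 8 = 3, (2/83) = -1; sign now +1; continue with (17/83)
flip (17/83) -> (83/17): both odd, 17 mod 4 = 1, 83 mod 4 = 3, so the flip contributes +1; sign now +1
(83/17): 83 mod 17 = 15, so (83/17) = (15/17)
flip (15/17) -> (17/15): both odd, 15 mod 4 = 3, 17 mod 4 = 1, so the flip contributes +1; sign now +1
(17/15): 17 mod 15 = 2, so (17/15) = (2/15)
factor out 2^1: 2 = 2^1·1; with 15 mod 8 = 7, (2/15) = +1; sign now +1; continue with (1/15)
reached (1/15) = 1, so the symbol is +1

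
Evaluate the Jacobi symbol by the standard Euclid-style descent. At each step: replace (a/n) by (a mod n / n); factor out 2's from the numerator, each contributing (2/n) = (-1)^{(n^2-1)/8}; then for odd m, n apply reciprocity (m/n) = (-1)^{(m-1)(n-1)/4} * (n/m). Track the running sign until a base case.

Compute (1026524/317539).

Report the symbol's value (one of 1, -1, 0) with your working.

(1026524/317539) = (73907/317539)   [reduce mod 317539]
reciprocity: (73907/317539) = -1·(317539/73907) since 73907 mod 4 = 3, 317539 mod 4 = 3; sign now -1
(317539/73907) = (21911/73907)   [reduce mod 73907]
reciprocity: (21911/73907) = -1·(73907/21911) since 21911 mod 4 = 3, 73907 mod 4 = 3; sign now +1
(73907/21911) = (8174/21911)   [reduce mod 21911]
8174 = 2^1·4087; (2/21911) = +1 since 21911 mod 8 = 7, so (8174/21911) = (+1)^1·(4087/21911); sign now +1
reciprocity: (4087/21911) = -1·(21911/4087) since 4087 mod 4 = 3, 21911 mod 4 = 3; sign now -1
(21911/4087) = (1476/4087)   [reduce mod 4087]
1476 = 2^2·369; (2/4087) = +1 since 4087 mod 8 = 7, so (1476/4087) = (+1)^2·(369/4087); sign now -1
reciprocity: (369/4087) = +1·(4087/369) since 369 mod 4 = 1, 4087 mod 4 = 3; sign now -1
(4087/369) = (28/369)   [reduce mod 369]
28 = 2^2·7; (2/369) = +1 since 369 mod 8 = 1, so (28/369) = (+1)^2·(7/369); sign now -1
reciprocity: (7/369) = +1·(369/7) since 7 mod 4 = 3, 369 mod 4 = 1; sign now -1
(369/7) = (5/7)   [reduce mod 7]
reciprocity: (5/7) = +1·(7/5) since 5 mod 4 = 1, 7 mod 4 = 3; sign now -1
(7/5) = (2/5)   [reduce mod 5]
2 = 2^1·1; (2/5) = -1 since 5 mod 8 = 5, so (2/5) = (-1)^1·(1/5); sign now +1
(1/5) = 1; final value = sign = +1

1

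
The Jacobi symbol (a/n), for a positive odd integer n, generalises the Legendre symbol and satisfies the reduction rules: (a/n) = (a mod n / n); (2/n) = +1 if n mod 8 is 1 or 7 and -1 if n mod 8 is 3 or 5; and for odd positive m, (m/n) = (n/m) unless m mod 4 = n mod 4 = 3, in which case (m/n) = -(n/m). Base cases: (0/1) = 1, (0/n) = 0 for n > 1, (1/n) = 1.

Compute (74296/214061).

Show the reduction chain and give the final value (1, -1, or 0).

-1

factor out 2^3: 74296 = 2^3·9287; with 214061 mod 8 = 5, (2/214061) = -1; sign now -1; continue with (9287/214061)
flip (9287/214061) -> (214061/9287): both odd, 9287 mod 4 = 3, 214061 mod 4 = 1, so the flip contributes +1; sign now -1
(214061/9287): 214061 mod 9287 = 460, so (214061/9287) = (460/9287)
factor out 2^2: 460 = 2^2·115; with 9287 mod 8 = 7, (2/9287) = +1; sign now -1; continue with (115/9287)
flip (115/9287) -> (9287/115): both odd, 115 mod 4 = 3, 9287 mod 4 = 3, so the flip contributes -1; sign now +1
(9287/115): 9287 mod 115 = 87, so (9287/115) = (87/115)
flip (87/115) -> (115/87): both odd, 87 mod 4 = 3, 115 mod 4 = 3, so the flip contributes -1; sign now -1
(115/87): 115 mod 87 = 28, so (115/87) = (28/87)
factor out 2^2: 28 = 2^2·7; with 87 mod 8 = 7, (2/87) = +1; sign now -1; continue with (7/87)
flip (7/87) -> (87/7): both odd, 7 mod 4 = 3, 87 mod 4 = 3, so the flip contributes -1; sign now +1
(87/7): 87 mod 7 = 3, so (87/7) = (3/7)
flip (3/7) -> (7/3): both odd, 3 mod 4 = 3, 7 mod 4 = 3, so the flip contributes -1; sign now -1
(7/3): 7 mod 3 = 1, so (7/3) = (1/3)
reached (1/3) = 1, so the symbol is -1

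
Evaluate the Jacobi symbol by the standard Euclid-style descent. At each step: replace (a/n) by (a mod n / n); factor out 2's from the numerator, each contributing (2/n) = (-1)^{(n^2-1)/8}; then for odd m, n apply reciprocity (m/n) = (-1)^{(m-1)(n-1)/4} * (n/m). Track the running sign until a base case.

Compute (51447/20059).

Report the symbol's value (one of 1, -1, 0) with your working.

-1

(51447/20059) = (11329/20059)   [reduce mod 20059]
reciprocity: (11329/20059) = +1·(20059/11329) since 11329 mod 4 = 1, 20059 mod 4 = 3; sign now +1
(20059/11329) = (8730/11329)   [reduce mod 11329]
8730 = 2^1·4365; (2/11329) = +1 since 11329 mod 8 = 1, so (8730/11329) = (+1)^1·(4365/11329); sign now +1
reciprocity: (4365/11329) = +1·(11329/4365) since 4365 mod 4 = 1, 11329 mod 4 = 1; sign now +1
(11329/4365) = (2599/4365)   [reduce mod 4365]
reciprocity: (2599/4365) = +1·(4365/2599) since 2599 mod 4 = 3, 4365 mod 4 = 1; sign now +1
(4365/2599) = (1766/2599)   [reduce mod 2599]
1766 = 2^1·883; (2/2599) = +1 since 2599 mod 8 = 7, so (1766/2599) = (+1)^1·(883/2599); sign now +1
reciprocity: (883/2599) = -1·(2599/883) since 883 mod 4 = 3, 2599 mod 4 = 3; sign now -1
(2599/883) = (833/883)   [reduce mod 883]
reciprocity: (833/883) = +1·(883/833) since 833 mod 4 = 1, 883 mod 4 = 3; sign now -1
(883/833) = (50/833)   [reduce mod 833]
50 = 2^1·25; (2/833) = +1 since 833 mod 8 = 1, so (50/833) = (+1)^1·(25/833); sign now -1
reciprocity: (25/833) = +1·(833/25) since 25 mod 4 = 1, 833 mod 4 = 1; sign now -1
(833/25) = (8/25)   [reduce mod 25]
8 = 2^3·1; (2/25) = +1 since 25 mod 8 = 1, so (8/25) = (+1)^3·(1/25); sign now -1
(1/25) = 1; final value = sign = -1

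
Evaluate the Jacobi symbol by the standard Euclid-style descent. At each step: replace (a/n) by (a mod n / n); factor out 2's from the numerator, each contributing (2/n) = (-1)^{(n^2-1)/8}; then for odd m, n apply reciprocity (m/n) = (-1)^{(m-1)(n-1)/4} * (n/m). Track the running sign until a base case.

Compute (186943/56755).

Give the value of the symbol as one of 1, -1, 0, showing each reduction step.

(186943/56755) = (16678/56755)   [reduce mod 56755]
16678 = 2^1·8339; (2/56755) = -1 since 56755 mod 8 = 3, so (16678/56755) = (-1)^1·(8339/56755); sign now -1
reciprocity: (8339/56755) = -1·(56755/8339) since 8339 mod 4 = 3, 56755 mod 4 = 3; sign now +1
(56755/8339) = (6721/8339)   [reduce mod 8339]
reciprocity: (6721/8339) = +1·(8339/6721) since 6721 mod 4 = 1, 8339 mod 4 = 3; sign now +1
(8339/6721) = (1618/6721)   [reduce mod 6721]
1618 = 2^1·809; (2/6721) = +1 since 6721 mod 8 = 1, so (1618/6721) = (+1)^1·(809/6721); sign now +1
reciprocity: (809/6721) = +1·(6721/809) since 809 mod 4 = 1, 6721 mod 4 = 1; sign now +1
(6721/809) = (249/809)   [reduce mod 809]
reciprocity: (249/809) = +1·(809/249) since 249 mod 4 = 1, 809 mod 4 = 1; sign now +1
(809/249) = (62/249)   [reduce mod 249]
62 = 2^1·31; (2/249) = +1 since 249 mod 8 = 1, so (62/249) = (+1)^1·(31/249); sign now +1
reciprocity: (31/249) = +1·(249/31) since 31 mod 4 = 3, 249 mod 4 = 1; sign now +1
(249/31) = (1/31)   [reduce mod 31]
(1/31) = 1; final value = sign = +1

1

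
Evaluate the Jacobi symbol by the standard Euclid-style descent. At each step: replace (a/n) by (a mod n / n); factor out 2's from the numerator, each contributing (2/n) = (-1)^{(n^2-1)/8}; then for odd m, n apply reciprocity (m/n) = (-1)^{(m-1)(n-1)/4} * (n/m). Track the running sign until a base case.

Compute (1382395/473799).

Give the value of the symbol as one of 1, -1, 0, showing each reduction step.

1

(1382395/473799) = (434797/473799)   [reduce mod 473799]
reciprocity: (434797/473799) = +1·(473799/434797) since 434797 mod 4 = 1, 473799 mod 4 = 3; sign now +1
(473799/434797) = (39002/434797)   [reduce mod 434797]
39002 = 2^1·19501; (2/434797) = -1 since 434797 mod 8 = 5, so (39002/434797) = (-1)^1·(19501/434797); sign now -1
reciprocity: (19501/434797) = +1·(434797/19501) since 19501 mod 4 = 1, 434797 mod 4 = 1; sign now -1
(434797/19501) = (5775/19501)   [reduce mod 19501]
reciprocity: (5775/19501) = +1·(19501/5775) since 5775 mod 4 = 3, 19501 mod 4 = 1; sign now -1
(19501/5775) = (2176/5775)   [reduce mod 5775]
2176 = 2^7·17; (2/5775) = +1 since 5775 mod 8 = 7, so (2176/5775) = (+1)^7·(17/5775); sign now -1
reciprocity: (17/5775) = +1·(5775/17) since 17 mod 4 = 1, 5775 mod 4 = 3; sign now -1
(5775/17) = (12/17)   [reduce mod 17]
12 = 2^2·3; (2/17) = +1 since 17 mod 8 = 1, so (12/17) = (+1)^2·(3/17); sign now -1
reciprocity: (3/17) = +1·(17/3) since 3 mod 4 = 3, 17 mod 4 = 1; sign now -1
(17/3) = (2/3)   [reduce mod 3]
2 = 2^1·1; (2/3) = -1 since 3 mod 8 = 3, so (2/3) = (-1)^1·(1/3); sign now +1
(1/3) = 1; final value = sign = +1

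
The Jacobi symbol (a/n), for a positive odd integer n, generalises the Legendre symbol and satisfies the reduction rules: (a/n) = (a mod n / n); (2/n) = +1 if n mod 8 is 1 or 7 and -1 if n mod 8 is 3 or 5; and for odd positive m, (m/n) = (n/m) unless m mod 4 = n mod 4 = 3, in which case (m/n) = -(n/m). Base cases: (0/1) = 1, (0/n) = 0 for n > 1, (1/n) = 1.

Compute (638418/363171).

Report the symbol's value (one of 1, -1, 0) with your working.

(638418/363171): 638418 mod 363171 = 275247, so (638418/363171) = (275247/363171)
flip (275247/363171) -> (363171/275247): both odd, 275247 mod 4 = 3, 363171 mod 4 = 3, so the flip contributes -1; sign now -1
(363171/275247): 363171 mod 275247 = 87924, so (363171/275247) = (87924/275247)
factor out 2^2: 87924 = 2^2·21981; with 275247 mod 8 = 7, (2/275247) = +1; sign now -1; continue with (21981/275247)
flip (21981/275247) -> (275247/21981): both odd, 21981 mod 4 = 1, 275247 mod 4 = 3, so the flip contributes +1; sign now -1
(275247/21981): 275247 mod 21981 = 11475, so (275247/21981) = (11475/21981)
flip (11475/21981) -> (21981/11475): both odd, 11475 mod 4 = 3, 21981 mod 4 = 1, so the flip contributes +1; sign now -1
(21981/11475): 21981 mod 11475 = 10506, so (21981/11475) = (10506/11475)
factor out 2^1: 10506 = 2^1·5253; with 11475 mod 8 = 3, (2/11475) = -1; sign now +1; continue with (5253/11475)
flip (5253/11475) -> (11475/5253): both odd, 5253 mod 4 = 1, 11475 mod 4 = 3, so the flip contributes +1; sign now +1
(11475/5253): 11475 mod 5253 = 969, so (11475/5253) = (969/5253)
flip (969/5253) -> (5253/969): both odd, 969 mod 4 = 1, 5253 mod 4 = 1, so the flip contributes +1; sign now +1
(5253/969): 5253 mod 969 = 408, so (5253/969) = (408/969)
factor out 2^3: 408 = 2^3·51; with 969 mod 8 = 1, (2/969) = +1; sign now +1; continue with (51/969)
flip (51/969) -> (969/51): both odd, 51 mod 4 = 3, 969 mod 4 = 1, so the flip contributes +1; sign now +1
(969/51): 969 mod 51 = 0, so (969/51) = (0/51)
reached (0/51); gcd(a, n) > 1, so (0/51) = 0 and the symbol is 0

0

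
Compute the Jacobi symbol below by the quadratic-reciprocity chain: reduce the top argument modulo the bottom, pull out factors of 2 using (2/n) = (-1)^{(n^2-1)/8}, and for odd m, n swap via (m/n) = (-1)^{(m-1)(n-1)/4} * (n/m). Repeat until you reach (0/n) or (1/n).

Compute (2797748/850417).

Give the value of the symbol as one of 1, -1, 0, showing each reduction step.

1

(2797748/850417): 2797748 mod 850417 = 246497, so (2797748/850417) = (246497/850417)
flip (246497/850417) -> (850417/246497): both odd, 246497 mod 4 = 1, 850417 mod 4 = 1, so the flip contributes +1; sign now +1
(850417/246497): 850417 mod 246497 = 110926, so (850417/246497) = (110926/246497)
factor out 2^1: 110926 = 2^1·55463; with 246497 mod 8 = 1, (2/246497) = +1; sign now +1; continue with (55463/246497)
flip (55463/246497) -> (246497/55463): both odd, 55463 mod 4 = 3, 246497 mod 4 = 1, so the flip contributes +1; sign now +1
(246497/55463): 246497 mod 55463 = 24645, so (246497/55463) = (24645/55463)
flip (24645/55463) -> (55463/24645): both odd, 24645 mod 4 = 1, 55463 mod 4 = 3, so the flip contributes +1; sign now +1
(55463/24645): 55463 mod 24645 = 6173, so (55463/24645) = (6173/24645)
flip (6173/24645) -> (24645/6173): both odd, 6173 mod 4 = 1, 24645 mod 4 = 1, so the flip contributes +1; sign now +1
(24645/6173): 24645 mod 6173 = 6126, so (24645/6173) = (6126/6173)
factor out 2^1: 6126 = 2^1·3063; with 6173 mod 8 = 5, (2/6173) = -1; sign now -1; continue with (3063/6173)
flip (3063/6173) -> (6173/3063): both odd, 3063 mod 4 = 3, 6173 mod 4 = 1, so the flip contributes +1; sign now -1
(6173/3063): 6173 mod 3063 = 47, so (6173/3063) = (47/3063)
flip (47/3063) -> (3063/47): both odd, 47 mod 4 = 3, 3063 mod 4 = 3, so the flip contributes -1; sign now +1
(3063/47): 3063 mod 47 = 8, so (3063/47) = (8/47)
factor out 2^3: 8 = 2^3·1; with 47 mod 8 = 7, (2/47) = +1; sign now +1; continue with (1/47)
reached (1/47) = 1, so the symbol is +1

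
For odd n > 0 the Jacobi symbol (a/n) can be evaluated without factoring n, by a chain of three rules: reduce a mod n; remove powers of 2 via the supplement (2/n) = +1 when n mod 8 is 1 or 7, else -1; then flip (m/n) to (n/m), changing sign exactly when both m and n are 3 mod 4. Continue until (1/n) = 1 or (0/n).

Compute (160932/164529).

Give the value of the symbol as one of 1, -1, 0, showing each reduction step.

0

160932 = 2^2·40233; (2/164529) = +1 since 164529 mod 8 = 1, so (160932/164529) = (+1)^2·(40233/164529); sign now +1
reciprocity: (40233/164529) = +1·(164529/40233) since 40233 mod 4 = 1, 164529 mod 4 = 1; sign now +1
(164529/40233) = (3597/40233)   [reduce mod 40233]
reciprocity: (3597/40233) = +1·(40233/3597) since 3597 mod 4 = 1, 40233 mod 4 = 1; sign now +1
(40233/3597) = (666/3597)   [reduce mod 3597]
666 = 2^1·333; (2/3597) = -1 since 3597 mod 8 = 5, so (666/3597) = (-1)^1·(333/3597); sign now -1
reciprocity: (333/3597) = +1·(3597/333) since 333 mod 4 = 1, 3597 mod 4 = 1; sign now -1
(3597/333) = (267/333)   [reduce mod 333]
reciprocity: (267/333) = +1·(333/267) since 267 mod 4 = 3, 333 mod 4 = 1; sign now -1
(333/267) = (66/267)   [reduce mod 267]
66 = 2^1·33; (2/267) = -1 since 267 mod 8 = 3, so (66/267) = (-1)^1·(33/267); sign now +1
reciprocity: (33/267) = +1·(267/33) since 33 mod 4 = 1, 267 mod 4 = 3; sign now +1
(267/33) = (3/33)   [reduce mod 33]
reciprocity: (3/33) = +1·(33/3) since 3 mod 4 = 3, 33 mod 4 = 1; sign now +1
(33/3) = (0/3)   [reduce mod 3]
(0/3) = 0   [gcd(a, n) > 1]; final value = 0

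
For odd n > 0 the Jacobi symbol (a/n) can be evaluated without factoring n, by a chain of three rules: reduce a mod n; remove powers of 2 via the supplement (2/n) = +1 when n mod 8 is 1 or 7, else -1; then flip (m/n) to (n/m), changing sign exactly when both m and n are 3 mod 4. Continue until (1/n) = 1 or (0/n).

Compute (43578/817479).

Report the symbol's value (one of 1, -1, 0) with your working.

factor out 2^1: 43578 = 2^1·21789; with 817479 mod 8 = 7, (2/817479) = +1; sign now +1; continue with (21789/817479)
flip (21789/817479) -> (817479/21789): both odd, 21789 mod 4 = 1, 817479 mod 4 = 3, so the flip contributes +1; sign now +1
(817479/21789): 817479 mod 21789 = 11286, so (817479/21789) = (11286/21789)
factor out 2^1: 11286 = 2^1·5643; with 21789 mod 8 = 5, (2/21789) = -1; sign now -1; continue with (5643/21789)
flip (5643/21789) -> (21789/5643): both odd, 5643 mod 4 = 3, 21789 mod 4 = 1, so the flip contributes +1; sign now -1
(21789/5643): 21789 mod 5643 = 4860, so (21789/5643) = (4860/5643)
factor out 2^2: 4860 = 2^2·1215; with 5643 mod 8 = 3, (2/5643) = -1; sign now -1; continue with (1215/5643)
flip (1215/5643) -> (5643/1215): both odd, 1215 mod 4 = 3, 5643 mod 4 = 3, so the flip contributes -1; sign now +1
(5643/1215): 5643 mod 1215 = 783, so (5643/1215) = (783/1215)
flip (783/1215) -> (1215/783): both odd, 783 mod 4 = 3, 1215 mod 4 = 3, so the flip contributes -1; sign now -1
(1215/783): 1215 mod 783 = 432, so (1215/783) = (432/783)
factor out 2^4: 432 = 2^4·27; with 783 mod 8 = 7, (2/783) = +1; sign now -1; continue with (27/783)
flip (27/783) -> (783/27): both odd, 27 mod 4 = 3, 783 mod 4 = 3, so the flip contributes -1; sign now +1
(783/27): 783 mod 27 = 0, so (783/27) = (0/27)
reached (0/27); gcd(a, n) > 1, so (0/27) = 0 and the symbol is 0

0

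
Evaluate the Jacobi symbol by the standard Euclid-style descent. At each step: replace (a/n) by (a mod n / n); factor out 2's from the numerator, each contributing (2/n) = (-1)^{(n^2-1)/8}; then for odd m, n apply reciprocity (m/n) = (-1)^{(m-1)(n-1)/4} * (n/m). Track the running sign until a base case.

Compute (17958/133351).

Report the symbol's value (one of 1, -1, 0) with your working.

factor out 2^1: 17958 = 2^1·8979; with 133351 mod 8 = 7, (2/133351) = +1; sign now +1; continue with (8979/133351)
flip (8979/133351) -> (133351/8979): both odd, 8979 mod 4 = 3, 133351 mod 4 = 3, so the flip contributes -1; sign now -1
(133351/8979): 133351 mod 8979 = 7645, so (133351/8979) = (7645/8979)
flip (7645/8979) -> (8979/7645): both odd, 7645 mod 4 = 1, 8979 mod 4 = 3, so the flip contributes +1; sign now -1
(8979/7645): 8979 mod 7645 = 1334, so (8979/7645) = (1334/7645)
factor out 2^1: 1334 = 2^1·667; with 7645 mod 8 = 5, (2/7645) = -1; sign now +1; continue with (667/7645)
flip (667/7645) -> (7645/667): both odd, 667 mod 4 = 3, 7645 mod 4 = 1, so the flip contributes +1; sign now +1
(7645/667): 7645 mod 667 = 308, so (7645/667) = (308/667)
factor out 2^2: 308 = 2^2·77; with 667 mod 8 = 3, (2/667) = -1; sign now +1; continue with (77/667)
flip (77/667) -> (667/77): both odd, 77 mod 4 = 1, 667 mod 4 = 3, so the flip contributes +1; sign now +1
(667/77): 667 mod 77 = 51, so (667/77) = (51/77)
flip (51/77) -> (77/51): both odd, 51 mod 4 = 3, 77 mod 4 = 1, so the flip contributes +1; sign now +1
(77/51): 77 mod 51 = 26, so (77/51) = (26/51)
factor out 2^1: 26 = 2^1·13; with 51 mod 8 = 3, (2/51) = -1; sign now -1; continue with (13/51)
flip (13/51) -> (51/13): both odd, 13 mod 4 = 1, 51 mod 4 = 3, so the flip contributes +1; sign now -1
(51/13): 51 mod 13 = 12, so (51/13) = (12/13)
factor out 2^2: 12 = 2^2·3; with 13 mod 8 = 5, (2/13) = -1; sign now -1; continue with (3/13)
flip (3/13) -> (13/3): both odd, 3 mod 4 = 3, 13 mod 4 = 1, so the flip contributes +1; sign now -1
(13/3): 13 mod 3 = 1, so (13/3) = (1/3)
reached (1/3) = 1, so the symbol is -1

-1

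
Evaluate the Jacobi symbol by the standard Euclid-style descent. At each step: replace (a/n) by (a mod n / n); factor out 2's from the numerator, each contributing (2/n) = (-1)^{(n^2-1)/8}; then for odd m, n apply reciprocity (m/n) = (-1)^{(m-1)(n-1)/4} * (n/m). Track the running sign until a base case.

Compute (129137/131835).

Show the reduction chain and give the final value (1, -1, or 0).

flip (129137/131835) -> (131835/129137): both odd, 129137 mod 4 = 1, 131835 mod 4 = 3, so the flip contributes +1; sign now +1
(131835/129137): 131835 mod 129137 = 2698, so (131835/129137) = (2698/129137)
factor out 2^1: 2698 = 2^1·1349; with 129137 mod 8 = 1, (2/129137) = +1; sign now +1; continue with (1349/129137)
flip (1349/129137) -> (129137/1349): both odd, 1349 mod 4 = 1, 129137 mod 4 = 1, so the flip contributes +1; sign now +1
(129137/1349): 129137 mod 1349 = 982, so (129137/1349) = (982/1349)
factor out 2^1: 982 = 2^1·491; with 1349 mod 8 = 5, (2/1349) = -1; sign now -1; continue with (491/1349)
flip (491/1349) -> (1349/491): both odd, 491 mod 4 = 3, 1349 mod 4 = 1, so the flip contributes +1; sign now -1
(1349/491): 1349 mod 491 = 367, so (1349/491) = (367/491)
flip (367/491) -> (491/367): both odd, 367 mod 4 = 3, 491 mod 4 = 3, so the flip contributes -1; sign now +1
(491/367): 491 mod 367 = 124, so (491/367) = (124/367)
factor out 2^2: 124 = 2^2·31; with 367 mod 8 = 7, (2/367) = +1; sign now +1; continue with (31/367)
flip (31/367) -> (367/31): both odd, 31 mod 4 = 3, 367 mod 4 = 3, so the flip contributes -1; sign now -1
(367/31): 367 mod 31 = 26, so (367/31) = (26/31)
factor out 2^1: 26 = 2^1·13; with 31 mod 8 = 7, (2/31) = +1; sign now -1; continue with (13/31)
flip (13/31) -> (31/13): both odd, 13 mod 4 = 1, 31 mod 4 = 3, so the flip contributes +1; sign now -1
(31/13): 31 mod 13 = 5, so (31/13) = (5/13)
flip (5/13) -> (13/5): both odd, 5 mod 4 = 1, 13 mod 4 = 1, so the flip contributes +1; sign now -1
(13/5): 13 mod 5 = 3, so (13/5) = (3/5)
flip (3/5) -> (5/3): both odd, 3 mod 4 = 3, 5 mod 4 = 1, so the flip contributes +1; sign now -1
(5/3): 5 mod 3 = 2, so (5/3) = (2/3)
factor out 2^1: 2 = 2^1·1; with 3 mod 8 = 3, (2/3) = -1; sign now +1; continue with (1/3)
reached (1/3) = 1, so the symbol is +1

1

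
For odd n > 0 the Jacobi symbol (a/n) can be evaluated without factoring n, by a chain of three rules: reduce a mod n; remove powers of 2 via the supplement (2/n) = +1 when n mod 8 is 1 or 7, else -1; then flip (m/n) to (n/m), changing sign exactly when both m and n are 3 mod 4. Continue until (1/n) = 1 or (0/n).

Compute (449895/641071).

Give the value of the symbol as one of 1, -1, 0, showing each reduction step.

reciprocity: (449895/641071) = -1·(641071/449895) since 449895 mod 4 = 3, 641071 mod 4 = 3; sign now -1
(641071/449895) = (191176/449895)   [reduce mod 449895]
191176 = 2^3·23897; (2/449895) = +1 since 449895 mod 8 = 7, so (191176/449895) = (+1)^3·(23897/449895); sign now -1
reciprocity: (23897/449895) = +1·(449895/23897) since 23897 mod 4 = 1, 449895 mod 4 = 3; sign now -1
(449895/23897) = (19749/23897)   [reduce mod 23897]
reciprocity: (19749/23897) = +1·(23897/19749) since 19749 mod 4 = 1, 23897 mod 4 = 1; sign now -1
(23897/19749) = (4148/19749)   [reduce mod 19749]
4148 = 2^2·1037; (2/19749) = -1 since 19749 mod 8 = 5, so (4148/19749) = (-1)^2·(1037/19749); sign now -1
reciprocity: (1037/19749) = +1·(19749/1037) since 1037 mod 4 = 1, 19749 mod 4 = 1; sign now -1
(19749/1037) = (46/1037)   [reduce mod 1037]
46 = 2^1·23; (2/1037) = -1 since 1037 mod 8 = 5, so (46/1037) = (-1)^1·(23/1037); sign now +1
reciprocity: (23/1037) = +1·(1037/23) since 23 mod 4 = 3, 1037 mod 4 = 1; sign now +1
(1037/23) = (2/23)   [reduce mod 23]
2 = 2^1·1; (2/23) = +1 since 23 mod 8 = 7, so (2/23) = (+1)^1·(1/23); sign now +1
(1/23) = 1; final value = sign = +1

1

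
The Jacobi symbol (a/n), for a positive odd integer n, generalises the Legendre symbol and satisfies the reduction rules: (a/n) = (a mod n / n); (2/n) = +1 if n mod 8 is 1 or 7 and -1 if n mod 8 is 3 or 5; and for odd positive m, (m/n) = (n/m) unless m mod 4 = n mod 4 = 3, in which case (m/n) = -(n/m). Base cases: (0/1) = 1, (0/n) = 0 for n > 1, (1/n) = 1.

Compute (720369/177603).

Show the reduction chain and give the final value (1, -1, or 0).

(720369/177603): 720369 mod 177603 = 9957, so (720369/177603) = (9957/177603)
flip (9957/177603) -> (177603/9957): both odd, 9957 mod 4 = 1, 177603 mod 4 = 3, so the flip contributes +1; sign now +1
(177603/9957): 177603 mod 9957 = 8334, so (177603/9957) = (8334/9957)
factor out 2^1: 8334 = 2^1·4167; with 9957 mod 8 = 5, (2/9957) = -1; sign now -1; continue with (4167/9957)
flip (4167/9957) -> (9957/4167): both odd, 4167 mod 4 = 3, 9957 mod 4 = 1, so the flip contributes +1; sign now -1
(9957/4167): 9957 mod 4167 = 1623, so (9957/4167) = (1623/4167)
flip (1623/4167) -> (4167/1623): both odd, 1623 mod 4 = 3, 4167 mod 4 = 3, so the flip contributes -1; sign now +1
(4167/1623): 4167 mod 1623 = 921, so (4167/1623) = (921/1623)
flip (921/1623) -> (1623/921): both odd, 921 mod 4 = 1, 1623 mod 4 = 3, so the flip contributes +1; sign now +1
(1623/921): 1623 mod 921 = 702, so (1623/921) = (702/921)
factor out 2^1: 702 = 2^1·351; with 921 mod 8 = 1, (2/921) = +1; sign now +1; continue with (351/921)
flip (351/921) -> (921/351): both odd, 351 mod 4 = 3, 921 mod 4 = 1, so the flip contributes +1; sign now +1
(921/351): 921 mod 351 = 219, so (921/351) = (219/351)
flip (219/351) -> (351/219): both odd, 219 mod 4 = 3, 351 mod 4 = 3, so the flip contributes -1; sign now -1
(351/219): 351 mod 219 = 132, so (351/219) = (132/219)
factor out 2^2: 132 = 2^2·33; with 219 mod 8 = 3, (2/219) = -1; sign now -1; continue with (33/219)
flip (33/219) -> (219/33): both odd, 33 mod 4 = 1, 219 mod 4 = 3, so the flip contributes +1; sign now -1
(219/33): 219 mod 33 = 21, so (219/33) = (21/33)
flip (21/33) -> (33/21): both odd, 21 mod 4 = 1, 33 mod 4 = 1, so the flip contributes +1; sign now -1
(33/21): 33 mod 21 = 12, so (33/21) = (12/21)
factor out 2^2: 12 = 2^2·3; with 21 mod 8 = 5, (2/21) = -1; sign now -1; continue with (3/21)
flip (3/21) -> (21/3): both odd, 3 mod 4 = 3, 21 mod 4 = 1, so the flip contributes +1; sign now -1
(21/3): 21 mod 3 = 0, so (21/3) = (0/3)
reached (0/3); gcd(a, n) > 1, so (0/3) = 0 and the symbol is 0

0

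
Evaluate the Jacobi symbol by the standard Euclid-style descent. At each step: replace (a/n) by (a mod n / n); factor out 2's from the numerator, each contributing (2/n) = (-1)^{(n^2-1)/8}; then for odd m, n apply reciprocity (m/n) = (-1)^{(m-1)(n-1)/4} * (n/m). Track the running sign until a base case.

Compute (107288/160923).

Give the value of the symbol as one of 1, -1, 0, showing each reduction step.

factor out 2^3: 107288 = 2^3·13411; with 160923 mod 8 = 3, (2/160923) = -1; sign now -1; continue with (13411/160923)
flip (13411/160923) -> (160923/13411): both odd, 13411 mod 4 = 3, 160923 mod 4 = 3, so the flip contributes -1; sign now +1
(160923/13411): 160923 mod 13411 = 13402, so (160923/13411) = (13402/13411)
factor out 2^1: 13402 = 2^1·6701; with 13411 mod 8 = 3, (2/13411) = -1; sign now -1; continue with (6701/13411)
flip (6701/13411) -> (13411/6701): both odd, 6701 mod 4 = 1, 13411 mod 4 = 3, so the flip contributes +1; sign now -1
(13411/6701): 13411 mod 6701 = 9, so (13411/6701) = (9/6701)
flip (9/6701) -> (6701/9): both odd, 9 mod 4 = 1, 6701 mod 4 = 1, so the flip contributes +1; sign now -1
(6701/9): 6701 mod 9 = 5, so (6701/9) = (5/9)
flip (5/9) -> (9/5): both odd, 5 mod 4 = 1, 9 mod 4 = 1, so the flip contributes +1; sign now -1
(9/5): 9 mod 5 = 4, so (9/5) = (4/5)
factor out 2^2: 4 = 2^2·1; with 5 mod 8 = 5, (2/5) = -1; sign now -1; continue with (1/5)
reached (1/5) = 1, so the symbol is -1

-1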